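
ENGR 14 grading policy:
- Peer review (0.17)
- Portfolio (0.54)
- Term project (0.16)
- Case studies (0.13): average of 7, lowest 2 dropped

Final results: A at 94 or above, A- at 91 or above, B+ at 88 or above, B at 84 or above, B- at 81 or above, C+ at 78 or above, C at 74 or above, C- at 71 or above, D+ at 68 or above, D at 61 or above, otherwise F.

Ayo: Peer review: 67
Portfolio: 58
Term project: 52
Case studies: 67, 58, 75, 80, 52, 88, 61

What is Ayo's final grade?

Case studies: drop 52, 58 → average of remaining 5 = 371/5 = 74.2
Weighted total:
  Peer review 67 × 0.17 = 11.39
  Portfolio 58 × 0.54 = 31.32
  Term project 52 × 0.16 = 8.32
  Case studies 74.2 × 0.13 = 9.646
Sum = 60.676
60.676 < 61 → F

F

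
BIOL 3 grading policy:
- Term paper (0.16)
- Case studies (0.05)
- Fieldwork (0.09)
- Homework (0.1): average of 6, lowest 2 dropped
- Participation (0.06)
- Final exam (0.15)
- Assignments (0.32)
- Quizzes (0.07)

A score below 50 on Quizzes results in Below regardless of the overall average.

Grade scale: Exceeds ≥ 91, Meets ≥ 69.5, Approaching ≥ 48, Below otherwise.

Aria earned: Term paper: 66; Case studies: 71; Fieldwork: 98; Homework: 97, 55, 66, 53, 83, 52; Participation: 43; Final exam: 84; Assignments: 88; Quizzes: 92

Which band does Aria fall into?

Meets

Homework: drop 52, 53 → average of remaining 4 = 301/4 = 75.25
Quizzes score 92 ≥ 50: minimum met.
Weighted total:
  Term paper 66 × 0.16 = 10.56
  Case studies 71 × 0.05 = 3.55
  Fieldwork 98 × 0.09 = 8.82
  Homework 75.25 × 0.1 = 7.525
  Participation 43 × 0.06 = 2.58
  Final exam 84 × 0.15 = 12.6
  Assignments 88 × 0.32 = 28.16
  Quizzes 92 × 0.07 = 6.44
Sum = 80.235
80.235 is ≥ 69.5 and < 91 → Meets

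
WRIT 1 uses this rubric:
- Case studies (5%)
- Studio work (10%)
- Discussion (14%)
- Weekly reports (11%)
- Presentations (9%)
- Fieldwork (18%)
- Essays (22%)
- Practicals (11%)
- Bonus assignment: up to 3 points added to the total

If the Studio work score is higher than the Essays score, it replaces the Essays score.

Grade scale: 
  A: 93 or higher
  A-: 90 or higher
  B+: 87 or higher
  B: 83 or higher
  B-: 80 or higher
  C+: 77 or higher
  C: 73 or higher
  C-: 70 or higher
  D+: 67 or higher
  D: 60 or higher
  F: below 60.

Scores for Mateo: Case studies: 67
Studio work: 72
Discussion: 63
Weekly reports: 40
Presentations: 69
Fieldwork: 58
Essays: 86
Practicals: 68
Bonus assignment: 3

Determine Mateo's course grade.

D+

Studio work (72) ≤ Essays (86), so Essays stays at 86.
Weighted total:
  Case studies 67 × 0.05 = 3.35
  Studio work 72 × 0.1 = 7.2
  Discussion 63 × 0.14 = 8.82
  Weekly reports 40 × 0.11 = 4.4
  Presentations 69 × 0.09 = 6.21
  Fieldwork 58 × 0.18 = 10.44
  Essays 86 × 0.22 = 18.92
  Practicals 68 × 0.11 = 7.48
Sum = 66.82
Bonus assignment: 66.82 + 3 = 69.82
69.82 is ≥ 67 and < 70 → D+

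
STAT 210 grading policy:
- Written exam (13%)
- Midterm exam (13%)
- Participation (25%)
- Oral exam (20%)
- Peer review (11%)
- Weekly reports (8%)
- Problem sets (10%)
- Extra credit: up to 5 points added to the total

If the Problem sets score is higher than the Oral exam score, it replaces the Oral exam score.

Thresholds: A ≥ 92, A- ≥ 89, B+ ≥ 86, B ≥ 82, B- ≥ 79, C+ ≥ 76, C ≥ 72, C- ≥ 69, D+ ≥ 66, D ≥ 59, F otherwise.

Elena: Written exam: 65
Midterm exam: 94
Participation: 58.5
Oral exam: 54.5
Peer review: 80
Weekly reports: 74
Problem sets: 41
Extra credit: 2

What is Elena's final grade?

D+

Problem sets (41) ≤ Oral exam (54.5), so Oral exam stays at 54.5.
Weighted total:
  Written exam 65 × 0.13 = 8.45
  Midterm exam 94 × 0.13 = 12.22
  Participation 58.5 × 0.25 = 14.625
  Oral exam 54.5 × 0.2 = 10.9
  Peer review 80 × 0.11 = 8.8
  Weekly reports 74 × 0.08 = 5.92
  Problem sets 41 × 0.1 = 4.1
Sum = 65.015
Extra credit: 65.015 + 2 = 67.015
67.015 is ≥ 66 and < 69 → D+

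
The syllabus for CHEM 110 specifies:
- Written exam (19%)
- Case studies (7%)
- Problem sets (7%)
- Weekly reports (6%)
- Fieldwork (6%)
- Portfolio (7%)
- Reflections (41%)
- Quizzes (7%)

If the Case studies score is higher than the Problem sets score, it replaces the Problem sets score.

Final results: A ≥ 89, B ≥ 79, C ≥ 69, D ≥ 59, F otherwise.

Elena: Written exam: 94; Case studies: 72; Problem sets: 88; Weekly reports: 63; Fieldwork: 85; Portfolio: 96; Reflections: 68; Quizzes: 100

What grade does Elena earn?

B

Case studies (72) ≤ Problem sets (88), so Problem sets stays at 88.
Weighted total:
  Written exam 94 × 0.19 = 17.86
  Case studies 72 × 0.07 = 5.04
  Problem sets 88 × 0.07 = 6.16
  Weekly reports 63 × 0.06 = 3.78
  Fieldwork 85 × 0.06 = 5.1
  Portfolio 96 × 0.07 = 6.72
  Reflections 68 × 0.41 = 27.88
  Quizzes 100 × 0.07 = 7
Sum = 79.54
79.54 is ≥ 79 and < 89 → B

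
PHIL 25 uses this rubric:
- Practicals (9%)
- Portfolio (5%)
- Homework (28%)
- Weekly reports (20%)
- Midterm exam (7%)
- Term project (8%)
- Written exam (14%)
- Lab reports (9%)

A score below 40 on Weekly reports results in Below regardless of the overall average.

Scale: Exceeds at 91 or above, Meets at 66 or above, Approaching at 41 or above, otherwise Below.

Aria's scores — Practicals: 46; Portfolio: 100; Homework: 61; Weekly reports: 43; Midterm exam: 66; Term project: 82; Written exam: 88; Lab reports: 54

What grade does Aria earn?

Approaching

Weekly reports score 43 ≥ 40: minimum met.
Weighted total:
  Practicals 46 × 0.09 = 4.14
  Portfolio 100 × 0.05 = 5
  Homework 61 × 0.28 = 17.08
  Weekly reports 43 × 0.2 = 8.6
  Midterm exam 66 × 0.07 = 4.62
  Term project 82 × 0.08 = 6.56
  Written exam 88 × 0.14 = 12.32
  Lab reports 54 × 0.09 = 4.86
Sum = 63.18
63.18 is ≥ 41 and < 66 → Approaching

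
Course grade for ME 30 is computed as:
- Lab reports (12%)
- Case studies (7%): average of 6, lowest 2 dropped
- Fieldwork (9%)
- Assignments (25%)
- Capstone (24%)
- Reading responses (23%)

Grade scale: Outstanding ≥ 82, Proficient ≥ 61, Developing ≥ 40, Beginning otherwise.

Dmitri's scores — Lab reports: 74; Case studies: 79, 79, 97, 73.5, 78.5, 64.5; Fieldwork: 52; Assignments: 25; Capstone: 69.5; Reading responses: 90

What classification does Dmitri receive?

Proficient

Case studies: drop 64.5, 73.5 → average of remaining 4 = 333.5/4 = 83.375
Weighted total:
  Lab reports 74 × 0.12 = 8.88
  Case studies 83.375 × 0.07 = 5.83625
  Fieldwork 52 × 0.09 = 4.68
  Assignments 25 × 0.25 = 6.25
  Capstone 69.5 × 0.24 = 16.68
  Reading responses 90 × 0.23 = 20.7
Sum = 63.02625
63.02625 is ≥ 61 and < 82 → Proficient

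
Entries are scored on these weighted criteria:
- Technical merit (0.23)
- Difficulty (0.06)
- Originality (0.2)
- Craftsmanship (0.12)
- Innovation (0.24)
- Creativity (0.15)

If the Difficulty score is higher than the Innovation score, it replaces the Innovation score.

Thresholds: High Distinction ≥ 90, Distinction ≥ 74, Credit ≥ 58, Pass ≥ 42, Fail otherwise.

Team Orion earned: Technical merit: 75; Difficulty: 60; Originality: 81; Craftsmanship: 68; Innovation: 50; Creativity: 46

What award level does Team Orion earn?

Difficulty (60) > Innovation (50), so Innovation counts as 60.
Weighted total:
  Technical merit 75 × 0.23 = 17.25
  Difficulty 60 × 0.06 = 3.6
  Originality 81 × 0.2 = 16.2
  Craftsmanship 68 × 0.12 = 8.16
  Innovation 60 × 0.24 = 14.4
  Creativity 46 × 0.15 = 6.9
Sum = 66.51
66.51 is ≥ 58 and < 74 → Credit

Credit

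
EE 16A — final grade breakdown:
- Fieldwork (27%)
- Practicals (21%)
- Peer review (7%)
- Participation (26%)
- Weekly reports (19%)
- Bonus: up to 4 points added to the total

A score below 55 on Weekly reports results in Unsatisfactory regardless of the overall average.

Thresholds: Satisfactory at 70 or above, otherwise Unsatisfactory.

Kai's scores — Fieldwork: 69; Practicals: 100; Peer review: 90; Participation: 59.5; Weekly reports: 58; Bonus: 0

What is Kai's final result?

Satisfactory

Weekly reports score 58 ≥ 55: minimum met.
Weighted total:
  Fieldwork 69 × 0.27 = 18.63
  Practicals 100 × 0.21 = 21
  Peer review 90 × 0.07 = 6.3
  Participation 59.5 × 0.26 = 15.47
  Weekly reports 58 × 0.19 = 11.02
Sum = 72.42
Bonus: 72.42 + 0 = 72.42
72.42 ≥ 70 → Satisfactory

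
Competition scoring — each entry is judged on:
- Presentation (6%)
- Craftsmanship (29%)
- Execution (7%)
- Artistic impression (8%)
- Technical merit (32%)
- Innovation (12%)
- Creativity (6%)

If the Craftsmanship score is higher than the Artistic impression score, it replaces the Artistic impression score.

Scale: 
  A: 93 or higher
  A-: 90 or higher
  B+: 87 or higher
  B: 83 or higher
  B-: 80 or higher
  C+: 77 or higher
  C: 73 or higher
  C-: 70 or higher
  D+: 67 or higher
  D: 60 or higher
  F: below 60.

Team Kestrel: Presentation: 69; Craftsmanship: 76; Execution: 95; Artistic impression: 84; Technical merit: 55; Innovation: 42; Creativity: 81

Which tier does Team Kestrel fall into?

Craftsmanship (76) ≤ Artistic impression (84), so Artistic impression stays at 84.
Weighted total:
  Presentation 69 × 0.06 = 4.14
  Craftsmanship 76 × 0.29 = 22.04
  Execution 95 × 0.07 = 6.65
  Artistic impression 84 × 0.08 = 6.72
  Technical merit 55 × 0.32 = 17.6
  Innovation 42 × 0.12 = 5.04
  Creativity 81 × 0.06 = 4.86
Sum = 67.05
67.05 is ≥ 67 and < 70 → D+

D+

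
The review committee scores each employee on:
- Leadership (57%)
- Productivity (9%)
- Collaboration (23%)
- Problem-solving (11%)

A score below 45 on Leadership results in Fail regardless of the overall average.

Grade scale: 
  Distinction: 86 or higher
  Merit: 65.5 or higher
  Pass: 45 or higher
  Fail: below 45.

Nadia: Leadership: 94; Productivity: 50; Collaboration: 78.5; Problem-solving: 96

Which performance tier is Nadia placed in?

Distinction

Leadership score 94 ≥ 45: minimum met.
Weighted total:
  Leadership 94 × 0.57 = 53.58
  Productivity 50 × 0.09 = 4.5
  Collaboration 78.5 × 0.23 = 18.055
  Problem-solving 96 × 0.11 = 10.56
Sum = 86.695
86.695 ≥ 86 → Distinction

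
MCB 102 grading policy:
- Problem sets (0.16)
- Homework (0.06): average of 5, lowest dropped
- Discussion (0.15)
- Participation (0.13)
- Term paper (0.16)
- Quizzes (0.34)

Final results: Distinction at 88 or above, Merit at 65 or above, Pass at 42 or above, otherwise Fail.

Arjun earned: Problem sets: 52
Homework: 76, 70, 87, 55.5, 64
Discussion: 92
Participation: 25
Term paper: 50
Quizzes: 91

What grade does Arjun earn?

Merit

Homework: drop 55.5 → average of remaining 4 = 297/4 = 74.25
Weighted total:
  Problem sets 52 × 0.16 = 8.32
  Homework 74.25 × 0.06 = 4.455
  Discussion 92 × 0.15 = 13.8
  Participation 25 × 0.13 = 3.25
  Term paper 50 × 0.16 = 8
  Quizzes 91 × 0.34 = 30.94
Sum = 68.765
68.765 is ≥ 65 and < 88 → Merit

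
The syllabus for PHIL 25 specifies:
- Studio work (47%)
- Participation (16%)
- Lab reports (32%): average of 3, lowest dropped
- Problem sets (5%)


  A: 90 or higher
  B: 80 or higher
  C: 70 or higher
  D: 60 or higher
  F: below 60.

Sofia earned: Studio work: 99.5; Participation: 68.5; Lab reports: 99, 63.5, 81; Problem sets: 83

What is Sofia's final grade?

Lab reports: drop 63.5 → average of remaining 2 = 180/2 = 90
Weighted total:
  Studio work 99.5 × 0.47 = 46.765
  Participation 68.5 × 0.16 = 10.96
  Lab reports 90 × 0.32 = 28.8
  Problem sets 83 × 0.05 = 4.15
Sum = 90.675
90.675 ≥ 90 → A

A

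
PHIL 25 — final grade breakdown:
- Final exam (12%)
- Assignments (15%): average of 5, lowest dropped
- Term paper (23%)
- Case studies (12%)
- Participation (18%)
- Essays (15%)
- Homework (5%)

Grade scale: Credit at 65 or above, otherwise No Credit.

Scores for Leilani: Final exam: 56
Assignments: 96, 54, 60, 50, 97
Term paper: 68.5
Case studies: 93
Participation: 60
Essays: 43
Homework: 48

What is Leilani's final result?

No Credit

Assignments: drop 50 → average of remaining 4 = 307/4 = 76.75
Weighted total:
  Final exam 56 × 0.12 = 6.72
  Assignments 76.75 × 0.15 = 11.5125
  Term paper 68.5 × 0.23 = 15.755
  Case studies 93 × 0.12 = 11.16
  Participation 60 × 0.18 = 10.8
  Essays 43 × 0.15 = 6.45
  Homework 48 × 0.05 = 2.4
Sum = 64.7975
64.7975 < 65 → No Credit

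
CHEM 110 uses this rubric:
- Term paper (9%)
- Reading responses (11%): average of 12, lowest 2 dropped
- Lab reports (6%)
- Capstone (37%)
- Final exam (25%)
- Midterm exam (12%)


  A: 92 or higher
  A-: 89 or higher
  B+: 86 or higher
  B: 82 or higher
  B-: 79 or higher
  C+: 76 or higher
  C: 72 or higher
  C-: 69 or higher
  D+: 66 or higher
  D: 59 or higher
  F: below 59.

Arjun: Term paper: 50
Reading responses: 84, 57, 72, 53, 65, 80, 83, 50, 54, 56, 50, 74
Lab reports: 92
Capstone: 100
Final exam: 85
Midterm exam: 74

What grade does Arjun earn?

Reading responses: drop 50, 50 → average of remaining 10 = 678/10 = 67.8
Weighted total:
  Term paper 50 × 0.09 = 4.5
  Reading responses 67.8 × 0.11 = 7.458
  Lab reports 92 × 0.06 = 5.52
  Capstone 100 × 0.37 = 37
  Final exam 85 × 0.25 = 21.25
  Midterm exam 74 × 0.12 = 8.88
Sum = 84.608
84.608 is ≥ 82 and < 86 → B

B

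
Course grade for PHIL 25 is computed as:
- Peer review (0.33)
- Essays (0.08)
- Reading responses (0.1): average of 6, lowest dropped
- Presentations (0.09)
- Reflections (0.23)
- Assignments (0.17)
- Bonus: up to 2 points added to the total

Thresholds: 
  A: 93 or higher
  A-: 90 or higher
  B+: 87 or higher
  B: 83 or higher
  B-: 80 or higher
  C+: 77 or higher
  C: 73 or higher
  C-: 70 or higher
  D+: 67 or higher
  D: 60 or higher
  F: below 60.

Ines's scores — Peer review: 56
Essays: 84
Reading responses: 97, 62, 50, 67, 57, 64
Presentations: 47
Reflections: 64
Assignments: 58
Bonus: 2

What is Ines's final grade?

D

Reading responses: drop 50 → average of remaining 5 = 347/5 = 69.4
Weighted total:
  Peer review 56 × 0.33 = 18.48
  Essays 84 × 0.08 = 6.72
  Reading responses 69.4 × 0.1 = 6.94
  Presentations 47 × 0.09 = 4.23
  Reflections 64 × 0.23 = 14.72
  Assignments 58 × 0.17 = 9.86
Sum = 60.95
Bonus: 60.95 + 2 = 62.95
62.95 is ≥ 60 and < 67 → D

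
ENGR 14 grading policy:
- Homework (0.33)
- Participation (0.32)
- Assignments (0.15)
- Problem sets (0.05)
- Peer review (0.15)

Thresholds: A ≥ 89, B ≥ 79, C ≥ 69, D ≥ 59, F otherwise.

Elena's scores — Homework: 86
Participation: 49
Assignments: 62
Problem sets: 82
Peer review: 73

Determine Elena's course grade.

D

Weighted total:
  Homework 86 × 0.33 = 28.38
  Participation 49 × 0.32 = 15.68
  Assignments 62 × 0.15 = 9.3
  Problem sets 82 × 0.05 = 4.1
  Peer review 73 × 0.15 = 10.95
Sum = 68.41
68.41 is ≥ 59 and < 69 → D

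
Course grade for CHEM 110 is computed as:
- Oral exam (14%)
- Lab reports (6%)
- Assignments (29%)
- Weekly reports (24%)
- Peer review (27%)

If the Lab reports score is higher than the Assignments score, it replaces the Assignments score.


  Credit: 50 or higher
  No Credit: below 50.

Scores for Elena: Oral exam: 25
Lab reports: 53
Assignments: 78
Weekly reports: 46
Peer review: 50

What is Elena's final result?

Lab reports (53) ≤ Assignments (78), so Assignments stays at 78.
Weighted total:
  Oral exam 25 × 0.14 = 3.5
  Lab reports 53 × 0.06 = 3.18
  Assignments 78 × 0.29 = 22.62
  Weekly reports 46 × 0.24 = 11.04
  Peer review 50 × 0.27 = 13.5
Sum = 53.84
53.84 ≥ 50 → Credit

Credit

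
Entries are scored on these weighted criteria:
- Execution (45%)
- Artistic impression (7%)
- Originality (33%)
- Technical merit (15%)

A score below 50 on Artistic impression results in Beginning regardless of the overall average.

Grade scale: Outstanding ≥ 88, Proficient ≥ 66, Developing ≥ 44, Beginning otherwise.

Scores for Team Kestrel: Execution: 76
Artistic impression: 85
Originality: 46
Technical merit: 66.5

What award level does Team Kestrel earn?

Developing

Artistic impression score 85 ≥ 50: minimum met.
Weighted total:
  Execution 76 × 0.45 = 34.2
  Artistic impression 85 × 0.07 = 5.95
  Originality 46 × 0.33 = 15.18
  Technical merit 66.5 × 0.15 = 9.975
Sum = 65.305
65.305 is ≥ 44 and < 66 → Developing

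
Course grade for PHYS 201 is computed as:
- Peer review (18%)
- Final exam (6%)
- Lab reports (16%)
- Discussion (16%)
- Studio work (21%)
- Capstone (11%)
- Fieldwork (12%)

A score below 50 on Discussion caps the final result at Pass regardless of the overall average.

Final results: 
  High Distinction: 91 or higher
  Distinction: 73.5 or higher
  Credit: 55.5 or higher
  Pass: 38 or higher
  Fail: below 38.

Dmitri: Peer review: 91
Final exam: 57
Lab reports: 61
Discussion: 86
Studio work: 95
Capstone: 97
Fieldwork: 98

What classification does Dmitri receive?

Distinction

Discussion score 86 ≥ 50: minimum met.
Weighted total:
  Peer review 91 × 0.18 = 16.38
  Final exam 57 × 0.06 = 3.42
  Lab reports 61 × 0.16 = 9.76
  Discussion 86 × 0.16 = 13.76
  Studio work 95 × 0.21 = 19.95
  Capstone 97 × 0.11 = 10.67
  Fieldwork 98 × 0.12 = 11.76
Sum = 85.7
85.7 is ≥ 73.5 and < 91 → Distinction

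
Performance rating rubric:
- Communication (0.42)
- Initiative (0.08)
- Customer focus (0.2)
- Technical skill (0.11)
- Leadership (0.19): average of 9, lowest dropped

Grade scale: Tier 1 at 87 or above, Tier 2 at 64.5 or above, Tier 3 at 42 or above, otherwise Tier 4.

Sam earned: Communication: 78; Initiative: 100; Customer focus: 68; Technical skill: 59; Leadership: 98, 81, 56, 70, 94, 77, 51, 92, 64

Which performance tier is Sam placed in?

Tier 2

Leadership: drop 51 → average of remaining 8 = 632/8 = 79
Weighted total:
  Communication 78 × 0.42 = 32.76
  Initiative 100 × 0.08 = 8
  Customer focus 68 × 0.2 = 13.6
  Technical skill 59 × 0.11 = 6.49
  Leadership 79 × 0.19 = 15.01
Sum = 75.86
75.86 is ≥ 64.5 and < 87 → Tier 2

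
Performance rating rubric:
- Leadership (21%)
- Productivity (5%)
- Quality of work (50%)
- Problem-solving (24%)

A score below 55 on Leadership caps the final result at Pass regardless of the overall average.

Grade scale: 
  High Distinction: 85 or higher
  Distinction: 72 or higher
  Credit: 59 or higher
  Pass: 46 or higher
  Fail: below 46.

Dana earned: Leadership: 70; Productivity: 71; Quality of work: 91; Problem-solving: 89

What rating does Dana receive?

Leadership score 70 ≥ 55: minimum met.
Weighted total:
  Leadership 70 × 0.21 = 14.7
  Productivity 71 × 0.05 = 3.55
  Quality of work 91 × 0.5 = 45.5
  Problem-solving 89 × 0.24 = 21.36
Sum = 85.11
85.11 ≥ 85 → High Distinction

High Distinction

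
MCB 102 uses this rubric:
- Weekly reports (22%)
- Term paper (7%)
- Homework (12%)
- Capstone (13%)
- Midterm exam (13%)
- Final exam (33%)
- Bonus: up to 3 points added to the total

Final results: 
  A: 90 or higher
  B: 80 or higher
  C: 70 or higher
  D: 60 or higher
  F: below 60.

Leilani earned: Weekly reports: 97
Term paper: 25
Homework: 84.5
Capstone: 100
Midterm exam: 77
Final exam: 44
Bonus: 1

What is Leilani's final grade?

C

Weighted total:
  Weekly reports 97 × 0.22 = 21.34
  Term paper 25 × 0.07 = 1.75
  Homework 84.5 × 0.12 = 10.14
  Capstone 100 × 0.13 = 13
  Midterm exam 77 × 0.13 = 10.01
  Final exam 44 × 0.33 = 14.52
Sum = 70.76
Bonus: 70.76 + 1 = 71.76
71.76 is ≥ 70 and < 80 → C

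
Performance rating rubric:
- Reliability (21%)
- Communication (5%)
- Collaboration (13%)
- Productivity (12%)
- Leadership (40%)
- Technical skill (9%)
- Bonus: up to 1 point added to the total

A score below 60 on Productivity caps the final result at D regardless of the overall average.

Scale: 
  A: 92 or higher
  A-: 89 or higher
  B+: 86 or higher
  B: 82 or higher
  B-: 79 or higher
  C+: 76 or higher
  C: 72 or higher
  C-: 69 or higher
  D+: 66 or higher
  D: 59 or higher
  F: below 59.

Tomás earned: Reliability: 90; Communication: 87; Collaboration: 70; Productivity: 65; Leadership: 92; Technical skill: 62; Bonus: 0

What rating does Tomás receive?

B

Productivity score 65 ≥ 60: minimum met.
Weighted total:
  Reliability 90 × 0.21 = 18.9
  Communication 87 × 0.05 = 4.35
  Collaboration 70 × 0.13 = 9.1
  Productivity 65 × 0.12 = 7.8
  Leadership 92 × 0.4 = 36.8
  Technical skill 62 × 0.09 = 5.58
Sum = 82.53
Bonus: 82.53 + 0 = 82.53
82.53 is ≥ 82 and < 86 → B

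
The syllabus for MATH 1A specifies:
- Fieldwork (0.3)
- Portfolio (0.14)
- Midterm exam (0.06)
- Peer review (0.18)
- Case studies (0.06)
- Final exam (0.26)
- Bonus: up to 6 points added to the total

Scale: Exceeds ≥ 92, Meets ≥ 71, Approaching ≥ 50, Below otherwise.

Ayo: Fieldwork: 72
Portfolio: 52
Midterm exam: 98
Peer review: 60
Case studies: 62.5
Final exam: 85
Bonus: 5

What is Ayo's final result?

Weighted total:
  Fieldwork 72 × 0.3 = 21.6
  Portfolio 52 × 0.14 = 7.28
  Midterm exam 98 × 0.06 = 5.88
  Peer review 60 × 0.18 = 10.8
  Case studies 62.5 × 0.06 = 3.75
  Final exam 85 × 0.26 = 22.1
Sum = 71.41
Bonus: 71.41 + 5 = 76.41
76.41 is ≥ 71 and < 92 → Meets

Meets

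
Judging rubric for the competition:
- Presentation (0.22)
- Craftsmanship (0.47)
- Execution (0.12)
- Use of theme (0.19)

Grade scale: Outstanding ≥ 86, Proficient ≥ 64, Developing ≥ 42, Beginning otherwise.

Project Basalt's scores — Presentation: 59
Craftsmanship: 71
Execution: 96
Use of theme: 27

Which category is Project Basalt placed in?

Weighted total:
  Presentation 59 × 0.22 = 12.98
  Craftsmanship 71 × 0.47 = 33.37
  Execution 96 × 0.12 = 11.52
  Use of theme 27 × 0.19 = 5.13
Sum = 63
63 is ≥ 42 and < 64 → Developing

Developing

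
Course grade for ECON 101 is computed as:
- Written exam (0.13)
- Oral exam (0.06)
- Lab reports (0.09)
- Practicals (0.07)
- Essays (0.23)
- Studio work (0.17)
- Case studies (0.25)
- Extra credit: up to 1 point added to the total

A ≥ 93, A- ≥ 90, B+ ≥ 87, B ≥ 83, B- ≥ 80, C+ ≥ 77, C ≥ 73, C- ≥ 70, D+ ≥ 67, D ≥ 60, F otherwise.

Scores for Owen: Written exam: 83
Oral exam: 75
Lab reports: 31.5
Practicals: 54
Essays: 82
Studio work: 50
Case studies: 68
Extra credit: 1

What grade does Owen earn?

D+

Weighted total:
  Written exam 83 × 0.13 = 10.79
  Oral exam 75 × 0.06 = 4.5
  Lab reports 31.5 × 0.09 = 2.835
  Practicals 54 × 0.07 = 3.78
  Essays 82 × 0.23 = 18.86
  Studio work 50 × 0.17 = 8.5
  Case studies 68 × 0.25 = 17
Sum = 66.265
Extra credit: 66.265 + 1 = 67.265
67.265 is ≥ 67 and < 70 → D+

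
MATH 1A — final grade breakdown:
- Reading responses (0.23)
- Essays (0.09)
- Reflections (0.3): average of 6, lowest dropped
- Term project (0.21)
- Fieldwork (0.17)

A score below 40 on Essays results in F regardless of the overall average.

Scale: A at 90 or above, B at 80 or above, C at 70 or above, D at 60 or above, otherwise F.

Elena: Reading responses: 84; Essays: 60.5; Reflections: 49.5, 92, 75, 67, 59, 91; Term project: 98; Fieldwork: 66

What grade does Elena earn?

Reflections: drop 49.5 → average of remaining 5 = 384/5 = 76.8
Essays score 60.5 ≥ 40: minimum met.
Weighted total:
  Reading responses 84 × 0.23 = 19.32
  Essays 60.5 × 0.09 = 5.445
  Reflections 76.8 × 0.3 = 23.04
  Term project 98 × 0.21 = 20.58
  Fieldwork 66 × 0.17 = 11.22
Sum = 79.605
79.605 is ≥ 70 and < 80 → C

C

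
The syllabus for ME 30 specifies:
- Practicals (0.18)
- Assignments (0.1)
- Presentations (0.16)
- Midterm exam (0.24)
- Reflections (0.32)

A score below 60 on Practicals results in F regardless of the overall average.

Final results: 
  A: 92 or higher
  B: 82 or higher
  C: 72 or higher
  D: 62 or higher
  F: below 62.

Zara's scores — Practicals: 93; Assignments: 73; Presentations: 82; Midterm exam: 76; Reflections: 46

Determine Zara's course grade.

D

Practicals score 93 ≥ 60: minimum met.
Weighted total:
  Practicals 93 × 0.18 = 16.74
  Assignments 73 × 0.1 = 7.3
  Presentations 82 × 0.16 = 13.12
  Midterm exam 76 × 0.24 = 18.24
  Reflections 46 × 0.32 = 14.72
Sum = 70.12
70.12 is ≥ 62 and < 72 → D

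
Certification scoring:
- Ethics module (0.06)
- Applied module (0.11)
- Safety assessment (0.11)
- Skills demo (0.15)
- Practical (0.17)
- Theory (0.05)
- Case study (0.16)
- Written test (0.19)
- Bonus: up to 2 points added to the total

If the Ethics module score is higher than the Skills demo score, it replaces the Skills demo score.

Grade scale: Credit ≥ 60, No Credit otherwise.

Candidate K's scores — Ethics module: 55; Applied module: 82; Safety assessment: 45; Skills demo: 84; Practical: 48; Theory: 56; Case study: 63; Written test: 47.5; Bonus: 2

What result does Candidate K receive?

Credit

Ethics module (55) ≤ Skills demo (84), so Skills demo stays at 84.
Weighted total:
  Ethics module 55 × 0.06 = 3.3
  Applied module 82 × 0.11 = 9.02
  Safety assessment 45 × 0.11 = 4.95
  Skills demo 84 × 0.15 = 12.6
  Practical 48 × 0.17 = 8.16
  Theory 56 × 0.05 = 2.8
  Case study 63 × 0.16 = 10.08
  Written test 47.5 × 0.19 = 9.025
Sum = 59.935
Bonus: 59.935 + 2 = 61.935
61.935 ≥ 60 → Credit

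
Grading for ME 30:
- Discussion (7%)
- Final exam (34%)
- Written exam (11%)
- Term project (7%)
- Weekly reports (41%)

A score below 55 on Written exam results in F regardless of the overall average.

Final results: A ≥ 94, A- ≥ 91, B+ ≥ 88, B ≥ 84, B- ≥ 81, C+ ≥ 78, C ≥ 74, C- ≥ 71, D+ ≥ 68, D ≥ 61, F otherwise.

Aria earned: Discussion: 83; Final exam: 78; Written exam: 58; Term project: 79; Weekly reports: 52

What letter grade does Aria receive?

D

Written exam score 58 ≥ 55: minimum met.
Weighted total:
  Discussion 83 × 0.07 = 5.81
  Final exam 78 × 0.34 = 26.52
  Written exam 58 × 0.11 = 6.38
  Term project 79 × 0.07 = 5.53
  Weekly reports 52 × 0.41 = 21.32
Sum = 65.56
65.56 is ≥ 61 and < 68 → D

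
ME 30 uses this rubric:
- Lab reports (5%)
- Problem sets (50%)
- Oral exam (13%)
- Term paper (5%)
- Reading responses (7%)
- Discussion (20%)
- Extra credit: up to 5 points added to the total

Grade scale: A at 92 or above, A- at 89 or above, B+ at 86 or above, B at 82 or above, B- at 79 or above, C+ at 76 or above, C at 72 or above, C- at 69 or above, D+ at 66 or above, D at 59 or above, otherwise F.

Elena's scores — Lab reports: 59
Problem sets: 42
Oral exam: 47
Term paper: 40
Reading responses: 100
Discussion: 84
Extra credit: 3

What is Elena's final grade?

F

Weighted total:
  Lab reports 59 × 0.05 = 2.95
  Problem sets 42 × 0.5 = 21
  Oral exam 47 × 0.13 = 6.11
  Term paper 40 × 0.05 = 2
  Reading responses 100 × 0.07 = 7
  Discussion 84 × 0.2 = 16.8
Sum = 55.86
Extra credit: 55.86 + 3 = 58.86
58.86 < 59 → F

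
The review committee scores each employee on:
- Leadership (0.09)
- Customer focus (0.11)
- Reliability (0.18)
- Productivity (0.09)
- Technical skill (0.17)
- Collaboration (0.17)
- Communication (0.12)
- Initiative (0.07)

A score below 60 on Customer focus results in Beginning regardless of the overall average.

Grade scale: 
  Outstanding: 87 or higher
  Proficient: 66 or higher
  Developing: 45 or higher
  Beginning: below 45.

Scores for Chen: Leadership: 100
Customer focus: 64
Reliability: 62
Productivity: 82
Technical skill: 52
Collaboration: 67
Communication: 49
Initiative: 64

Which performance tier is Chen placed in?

Developing

Customer focus score 64 ≥ 60: minimum met.
Weighted total:
  Leadership 100 × 0.09 = 9
  Customer focus 64 × 0.11 = 7.04
  Reliability 62 × 0.18 = 11.16
  Productivity 82 × 0.09 = 7.38
  Technical skill 52 × 0.17 = 8.84
  Collaboration 67 × 0.17 = 11.39
  Communication 49 × 0.12 = 5.88
  Initiative 64 × 0.07 = 4.48
Sum = 65.17
65.17 is ≥ 45 and < 66 → Developing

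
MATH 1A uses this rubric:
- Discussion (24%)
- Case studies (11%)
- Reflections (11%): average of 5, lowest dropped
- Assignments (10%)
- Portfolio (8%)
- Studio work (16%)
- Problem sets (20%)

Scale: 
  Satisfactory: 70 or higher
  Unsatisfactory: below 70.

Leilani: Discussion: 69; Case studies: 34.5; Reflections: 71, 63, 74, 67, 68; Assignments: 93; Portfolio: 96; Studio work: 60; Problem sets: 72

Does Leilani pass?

Reflections: drop 63 → average of remaining 4 = 280/4 = 70
Weighted total:
  Discussion 69 × 0.24 = 16.56
  Case studies 34.5 × 0.11 = 3.795
  Reflections 70 × 0.11 = 7.7
  Assignments 93 × 0.1 = 9.3
  Portfolio 96 × 0.08 = 7.68
  Studio work 60 × 0.16 = 9.6
  Problem sets 72 × 0.2 = 14.4
Sum = 69.035
69.035 < 70 → Unsatisfactory

Unsatisfactory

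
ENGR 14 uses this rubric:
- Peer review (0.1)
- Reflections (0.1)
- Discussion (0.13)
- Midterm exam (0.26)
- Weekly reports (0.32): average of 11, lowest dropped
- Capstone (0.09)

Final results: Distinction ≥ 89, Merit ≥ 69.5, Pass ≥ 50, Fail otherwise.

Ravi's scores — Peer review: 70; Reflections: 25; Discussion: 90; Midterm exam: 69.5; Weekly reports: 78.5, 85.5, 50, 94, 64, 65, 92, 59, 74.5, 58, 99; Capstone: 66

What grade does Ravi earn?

Weekly reports: drop 50 → average of remaining 10 = 769.5/10 = 76.95
Weighted total:
  Peer review 70 × 0.1 = 7
  Reflections 25 × 0.1 = 2.5
  Discussion 90 × 0.13 = 11.7
  Midterm exam 69.5 × 0.26 = 18.07
  Weekly reports 76.95 × 0.32 = 24.624
  Capstone 66 × 0.09 = 5.94
Sum = 69.834
69.834 is ≥ 69.5 and < 89 → Merit

Merit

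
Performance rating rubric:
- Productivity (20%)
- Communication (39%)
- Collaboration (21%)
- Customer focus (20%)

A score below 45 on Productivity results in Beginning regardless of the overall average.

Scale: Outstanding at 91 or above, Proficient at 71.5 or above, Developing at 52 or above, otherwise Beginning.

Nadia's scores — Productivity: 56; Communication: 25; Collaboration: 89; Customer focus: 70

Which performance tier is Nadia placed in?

Developing

Productivity score 56 ≥ 45: minimum met.
Weighted total:
  Productivity 56 × 0.2 = 11.2
  Communication 25 × 0.39 = 9.75
  Collaboration 89 × 0.21 = 18.69
  Customer focus 70 × 0.2 = 14
Sum = 53.64
53.64 is ≥ 52 and < 71.5 → Developing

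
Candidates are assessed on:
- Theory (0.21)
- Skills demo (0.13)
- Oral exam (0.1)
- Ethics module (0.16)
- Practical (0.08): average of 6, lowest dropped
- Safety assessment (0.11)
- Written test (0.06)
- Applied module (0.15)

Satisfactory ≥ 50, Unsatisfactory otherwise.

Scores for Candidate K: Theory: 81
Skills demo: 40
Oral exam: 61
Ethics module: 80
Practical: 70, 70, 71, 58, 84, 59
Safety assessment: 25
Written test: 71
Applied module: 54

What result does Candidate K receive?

Satisfactory

Practical: drop 58 → average of remaining 5 = 354/5 = 70.8
Weighted total:
  Theory 81 × 0.21 = 17.01
  Skills demo 40 × 0.13 = 5.2
  Oral exam 61 × 0.1 = 6.1
  Ethics module 80 × 0.16 = 12.8
  Practical 70.8 × 0.08 = 5.664
  Safety assessment 25 × 0.11 = 2.75
  Written test 71 × 0.06 = 4.26
  Applied module 54 × 0.15 = 8.1
Sum = 61.884
61.884 ≥ 50 → Satisfactory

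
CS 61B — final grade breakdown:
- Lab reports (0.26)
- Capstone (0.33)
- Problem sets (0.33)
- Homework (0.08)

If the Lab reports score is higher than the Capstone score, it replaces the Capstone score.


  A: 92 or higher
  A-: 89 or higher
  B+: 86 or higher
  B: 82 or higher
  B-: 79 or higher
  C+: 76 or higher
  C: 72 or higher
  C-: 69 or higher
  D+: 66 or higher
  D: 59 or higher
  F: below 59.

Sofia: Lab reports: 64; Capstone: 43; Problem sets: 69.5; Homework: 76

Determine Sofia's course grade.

D+

Lab reports (64) > Capstone (43), so Capstone counts as 64.
Weighted total:
  Lab reports 64 × 0.26 = 16.64
  Capstone 64 × 0.33 = 21.12
  Problem sets 69.5 × 0.33 = 22.935
  Homework 76 × 0.08 = 6.08
Sum = 66.775
66.775 is ≥ 66 and < 69 → D+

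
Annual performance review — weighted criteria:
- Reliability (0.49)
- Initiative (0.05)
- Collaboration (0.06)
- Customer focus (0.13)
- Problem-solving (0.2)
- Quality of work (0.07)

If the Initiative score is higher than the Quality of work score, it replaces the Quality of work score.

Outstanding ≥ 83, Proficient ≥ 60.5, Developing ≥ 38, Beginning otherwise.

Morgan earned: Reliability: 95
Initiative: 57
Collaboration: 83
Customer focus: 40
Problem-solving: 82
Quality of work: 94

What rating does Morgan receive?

Initiative (57) ≤ Quality of work (94), so Quality of work stays at 94.
Weighted total:
  Reliability 95 × 0.49 = 46.55
  Initiative 57 × 0.05 = 2.85
  Collaboration 83 × 0.06 = 4.98
  Customer focus 40 × 0.13 = 5.2
  Problem-solving 82 × 0.2 = 16.4
  Quality of work 94 × 0.07 = 6.58
Sum = 82.56
82.56 is ≥ 60.5 and < 83 → Proficient

Proficient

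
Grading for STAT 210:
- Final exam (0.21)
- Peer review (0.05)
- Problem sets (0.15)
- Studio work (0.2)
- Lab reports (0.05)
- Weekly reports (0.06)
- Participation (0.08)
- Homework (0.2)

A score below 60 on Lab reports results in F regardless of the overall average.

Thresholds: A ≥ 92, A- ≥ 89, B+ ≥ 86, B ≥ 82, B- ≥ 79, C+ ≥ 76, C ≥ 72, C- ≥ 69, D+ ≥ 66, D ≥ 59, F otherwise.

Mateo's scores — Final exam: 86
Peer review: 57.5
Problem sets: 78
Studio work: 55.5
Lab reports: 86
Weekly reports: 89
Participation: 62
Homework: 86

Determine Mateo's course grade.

C

Lab reports score 86 ≥ 60: minimum met.
Weighted total:
  Final exam 86 × 0.21 = 18.06
  Peer review 57.5 × 0.05 = 2.875
  Problem sets 78 × 0.15 = 11.7
  Studio work 55.5 × 0.2 = 11.1
  Lab reports 86 × 0.05 = 4.3
  Weekly reports 89 × 0.06 = 5.34
  Participation 62 × 0.08 = 4.96
  Homework 86 × 0.2 = 17.2
Sum = 75.535
75.535 is ≥ 72 and < 76 → C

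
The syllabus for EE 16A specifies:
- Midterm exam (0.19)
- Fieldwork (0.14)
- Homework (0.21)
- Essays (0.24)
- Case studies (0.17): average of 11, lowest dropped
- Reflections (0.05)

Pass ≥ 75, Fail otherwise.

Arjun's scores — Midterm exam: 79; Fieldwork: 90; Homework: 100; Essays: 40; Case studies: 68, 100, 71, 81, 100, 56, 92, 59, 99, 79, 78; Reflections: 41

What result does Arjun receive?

Fail

Case studies: drop 56 → average of remaining 10 = 827/10 = 82.7
Weighted total:
  Midterm exam 79 × 0.19 = 15.01
  Fieldwork 90 × 0.14 = 12.6
  Homework 100 × 0.21 = 21
  Essays 40 × 0.24 = 9.6
  Case studies 82.7 × 0.17 = 14.059
  Reflections 41 × 0.05 = 2.05
Sum = 74.319
74.319 < 75 → Fail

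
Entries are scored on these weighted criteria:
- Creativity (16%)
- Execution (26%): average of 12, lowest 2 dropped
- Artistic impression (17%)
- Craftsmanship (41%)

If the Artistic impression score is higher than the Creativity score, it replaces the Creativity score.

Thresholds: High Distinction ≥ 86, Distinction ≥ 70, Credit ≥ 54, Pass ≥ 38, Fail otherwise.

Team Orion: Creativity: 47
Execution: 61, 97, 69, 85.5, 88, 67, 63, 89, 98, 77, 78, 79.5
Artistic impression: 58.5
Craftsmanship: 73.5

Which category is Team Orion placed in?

Execution: drop 61, 63 → average of remaining 10 = 828/10 = 82.8
Artistic impression (58.5) > Creativity (47), so Creativity counts as 58.5.
Weighted total:
  Creativity 58.5 × 0.16 = 9.36
  Execution 82.8 × 0.26 = 21.528
  Artistic impression 58.5 × 0.17 = 9.945
  Craftsmanship 73.5 × 0.41 = 30.135
Sum = 70.968
70.968 is ≥ 70 and < 86 → Distinction

Distinction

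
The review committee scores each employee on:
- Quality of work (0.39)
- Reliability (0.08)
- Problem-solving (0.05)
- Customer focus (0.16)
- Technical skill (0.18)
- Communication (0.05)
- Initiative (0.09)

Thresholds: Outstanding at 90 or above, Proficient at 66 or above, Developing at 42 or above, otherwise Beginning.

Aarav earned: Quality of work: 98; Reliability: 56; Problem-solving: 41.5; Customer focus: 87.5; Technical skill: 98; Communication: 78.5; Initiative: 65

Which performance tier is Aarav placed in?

Proficient

Weighted total:
  Quality of work 98 × 0.39 = 38.22
  Reliability 56 × 0.08 = 4.48
  Problem-solving 41.5 × 0.05 = 2.075
  Customer focus 87.5 × 0.16 = 14
  Technical skill 98 × 0.18 = 17.64
  Communication 78.5 × 0.05 = 3.925
  Initiative 65 × 0.09 = 5.85
Sum = 86.19
86.19 is ≥ 66 and < 90 → Proficient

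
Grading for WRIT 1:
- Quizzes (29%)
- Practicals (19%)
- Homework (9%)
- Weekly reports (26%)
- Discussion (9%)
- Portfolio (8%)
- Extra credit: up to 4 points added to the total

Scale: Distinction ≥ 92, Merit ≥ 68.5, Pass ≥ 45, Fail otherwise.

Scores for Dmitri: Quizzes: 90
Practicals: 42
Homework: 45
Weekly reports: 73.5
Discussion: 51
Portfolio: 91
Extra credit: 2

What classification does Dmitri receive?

Merit

Weighted total:
  Quizzes 90 × 0.29 = 26.1
  Practicals 42 × 0.19 = 7.98
  Homework 45 × 0.09 = 4.05
  Weekly reports 73.5 × 0.26 = 19.11
  Discussion 51 × 0.09 = 4.59
  Portfolio 91 × 0.08 = 7.28
Sum = 69.11
Extra credit: 69.11 + 2 = 71.11
71.11 is ≥ 68.5 and < 92 → Merit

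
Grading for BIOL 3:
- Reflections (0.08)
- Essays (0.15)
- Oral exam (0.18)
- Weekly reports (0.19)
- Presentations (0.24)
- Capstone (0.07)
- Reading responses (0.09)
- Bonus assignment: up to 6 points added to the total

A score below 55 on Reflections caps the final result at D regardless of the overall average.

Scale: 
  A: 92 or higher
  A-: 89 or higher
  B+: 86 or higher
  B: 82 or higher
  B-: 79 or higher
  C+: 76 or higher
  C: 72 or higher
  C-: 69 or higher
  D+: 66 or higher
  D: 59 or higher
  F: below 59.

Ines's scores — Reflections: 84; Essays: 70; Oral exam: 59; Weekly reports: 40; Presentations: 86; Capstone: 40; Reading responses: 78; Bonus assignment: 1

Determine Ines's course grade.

Reflections score 84 ≥ 55: minimum met.
Weighted total:
  Reflections 84 × 0.08 = 6.72
  Essays 70 × 0.15 = 10.5
  Oral exam 59 × 0.18 = 10.62
  Weekly reports 40 × 0.19 = 7.6
  Presentations 86 × 0.24 = 20.64
  Capstone 40 × 0.07 = 2.8
  Reading responses 78 × 0.09 = 7.02
Sum = 65.9
Bonus assignment: 65.9 + 1 = 66.9
66.9 is ≥ 66 and < 69 → D+

D+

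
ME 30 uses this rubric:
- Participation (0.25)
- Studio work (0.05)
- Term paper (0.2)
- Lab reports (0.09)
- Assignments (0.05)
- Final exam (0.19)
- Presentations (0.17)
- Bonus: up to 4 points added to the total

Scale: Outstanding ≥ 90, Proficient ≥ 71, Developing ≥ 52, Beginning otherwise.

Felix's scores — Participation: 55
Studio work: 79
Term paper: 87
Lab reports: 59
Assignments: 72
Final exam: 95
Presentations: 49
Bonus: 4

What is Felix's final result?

Proficient

Weighted total:
  Participation 55 × 0.25 = 13.75
  Studio work 79 × 0.05 = 3.95
  Term paper 87 × 0.2 = 17.4
  Lab reports 59 × 0.09 = 5.31
  Assignments 72 × 0.05 = 3.6
  Final exam 95 × 0.19 = 18.05
  Presentations 49 × 0.17 = 8.33
Sum = 70.39
Bonus: 70.39 + 4 = 74.39
74.39 is ≥ 71 and < 90 → Proficient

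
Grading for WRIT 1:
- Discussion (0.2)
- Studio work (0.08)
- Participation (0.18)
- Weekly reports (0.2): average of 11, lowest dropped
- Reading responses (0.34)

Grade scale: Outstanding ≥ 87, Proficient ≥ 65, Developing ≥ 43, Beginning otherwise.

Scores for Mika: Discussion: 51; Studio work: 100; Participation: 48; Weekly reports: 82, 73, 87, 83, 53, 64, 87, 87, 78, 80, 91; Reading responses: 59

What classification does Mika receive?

Weekly reports: drop 53 → average of remaining 10 = 812/10 = 81.2
Weighted total:
  Discussion 51 × 0.2 = 10.2
  Studio work 100 × 0.08 = 8
  Participation 48 × 0.18 = 8.64
  Weekly reports 81.2 × 0.2 = 16.24
  Reading responses 59 × 0.34 = 20.06
Sum = 63.14
63.14 is ≥ 43 and < 65 → Developing

Developing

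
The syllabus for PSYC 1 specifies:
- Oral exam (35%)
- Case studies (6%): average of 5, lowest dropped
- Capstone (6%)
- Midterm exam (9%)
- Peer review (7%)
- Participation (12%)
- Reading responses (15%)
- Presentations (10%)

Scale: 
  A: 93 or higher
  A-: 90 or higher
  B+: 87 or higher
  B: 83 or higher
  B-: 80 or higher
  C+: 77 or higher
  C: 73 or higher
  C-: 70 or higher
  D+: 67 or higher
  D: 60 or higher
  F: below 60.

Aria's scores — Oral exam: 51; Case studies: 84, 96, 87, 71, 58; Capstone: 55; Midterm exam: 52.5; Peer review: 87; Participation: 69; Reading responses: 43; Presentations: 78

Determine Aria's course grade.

Case studies: drop 58 → average of remaining 4 = 338/4 = 84.5
Weighted total:
  Oral exam 51 × 0.35 = 17.85
  Case studies 84.5 × 0.06 = 5.07
  Capstone 55 × 0.06 = 3.3
  Midterm exam 52.5 × 0.09 = 4.725
  Peer review 87 × 0.07 = 6.09
  Participation 69 × 0.12 = 8.28
  Reading responses 43 × 0.15 = 6.45
  Presentations 78 × 0.1 = 7.8
Sum = 59.565
59.565 < 60 → F

F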